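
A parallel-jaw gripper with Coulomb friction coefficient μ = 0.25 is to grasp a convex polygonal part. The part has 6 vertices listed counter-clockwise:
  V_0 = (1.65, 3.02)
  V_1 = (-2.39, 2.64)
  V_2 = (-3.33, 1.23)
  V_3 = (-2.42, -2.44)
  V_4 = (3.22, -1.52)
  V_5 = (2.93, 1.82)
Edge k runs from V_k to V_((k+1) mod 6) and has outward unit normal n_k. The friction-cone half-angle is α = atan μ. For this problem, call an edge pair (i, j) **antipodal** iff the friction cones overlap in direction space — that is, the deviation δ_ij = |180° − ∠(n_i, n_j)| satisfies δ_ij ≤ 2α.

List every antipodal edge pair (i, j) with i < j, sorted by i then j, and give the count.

count = 2; pairs: (0,3), (2,4)

α = atan 0.25 = 14.04°;  2α = 28.07°
n_0 = (-0.0936, +0.9956)
n_1 = (-0.8321, +0.5547)
n_2 = (-0.9706, -0.2407)
n_3 = (+0.1610, -0.9870)
n_4 = (+0.9963, +0.0865)
n_5 = (+0.6839, +0.7295)
  (0,1): δ = 129.06°  ·
  (0,2): δ = 81.45°  ·
  (0,3): δ = 3.89°  ✓
  (0,4): δ = 89.59°  ·
  (0,5): δ = 131.47°  ·
  (1,2): δ = 132.38°  ·
  (1,3): δ = 47.05°  ·
  (1,4): δ = 38.65°  ·
  (1,5): δ = 80.54°  ·
  (2,3): δ = 94.66°  ·
  (2,4): δ = 8.96°  ✓
  (2,5): δ = 32.92°  ·
  (3,4): δ = 94.30°  ·
  (3,5): δ = 52.42°  ·
  (4,5): δ = 138.11°  ·
antipodal pairs: 2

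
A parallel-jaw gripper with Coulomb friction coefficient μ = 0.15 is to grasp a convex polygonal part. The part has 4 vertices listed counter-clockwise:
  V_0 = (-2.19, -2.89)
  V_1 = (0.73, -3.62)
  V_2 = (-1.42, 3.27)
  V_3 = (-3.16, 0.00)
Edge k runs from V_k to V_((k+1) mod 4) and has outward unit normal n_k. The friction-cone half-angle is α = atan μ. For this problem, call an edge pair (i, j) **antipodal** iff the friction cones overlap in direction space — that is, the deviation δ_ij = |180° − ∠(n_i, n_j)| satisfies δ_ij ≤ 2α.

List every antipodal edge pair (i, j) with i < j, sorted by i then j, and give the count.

α = atan 0.15 = 8.53°;  2α = 17.06°
n_0 = (-0.2425, -0.9701)
n_1 = (+0.9546, +0.2979)
n_2 = (-0.8828, +0.4697)
n_3 = (-0.9480, -0.3182)
  (0,1): δ = 58.63°  ·
  (0,2): δ = 76.02°  ·
  (0,3): δ = 122.59°  ·
  (1,2): δ = 45.35°  ·
  (1,3): δ = 1.22°  ✓
  (2,3): δ = 133.43°  ·
antipodal pairs: 1

count = 1; pairs: (1,3)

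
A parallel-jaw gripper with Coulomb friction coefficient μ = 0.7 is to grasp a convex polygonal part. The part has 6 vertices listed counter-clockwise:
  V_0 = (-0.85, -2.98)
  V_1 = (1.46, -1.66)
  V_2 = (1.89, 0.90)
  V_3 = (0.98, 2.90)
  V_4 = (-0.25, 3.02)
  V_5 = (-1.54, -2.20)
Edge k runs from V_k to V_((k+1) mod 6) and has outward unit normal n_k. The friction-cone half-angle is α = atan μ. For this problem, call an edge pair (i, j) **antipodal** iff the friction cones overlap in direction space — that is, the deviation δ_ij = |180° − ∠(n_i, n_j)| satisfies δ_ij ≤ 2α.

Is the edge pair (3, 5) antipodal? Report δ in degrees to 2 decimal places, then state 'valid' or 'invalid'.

δ = 42.93°, valid

α = atan 0.7 = 34.99°;  2α = 69.98°
edge 3: e_3 = (-1.23, +0.12);  n_3 = (+0.0971, +0.9953)
edge 5: e_5 = (+0.69, -0.78);  n_5 = (-0.7490, -0.6626)
∠(n_3, n_5) = 137.07°
δ = |180° − 137.07°| = 42.93°
42.93° ≤ 2α = 69.98°  →  valid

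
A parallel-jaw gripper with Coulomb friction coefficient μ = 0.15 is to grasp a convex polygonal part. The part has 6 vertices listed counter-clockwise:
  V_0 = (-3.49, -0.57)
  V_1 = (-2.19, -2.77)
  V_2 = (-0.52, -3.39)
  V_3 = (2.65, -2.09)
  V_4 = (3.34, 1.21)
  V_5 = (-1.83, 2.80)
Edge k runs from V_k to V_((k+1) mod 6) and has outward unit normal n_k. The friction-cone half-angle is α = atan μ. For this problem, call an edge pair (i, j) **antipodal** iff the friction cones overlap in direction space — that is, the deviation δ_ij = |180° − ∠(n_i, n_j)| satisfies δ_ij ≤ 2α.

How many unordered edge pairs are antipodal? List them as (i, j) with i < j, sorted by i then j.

count = 2; pairs: (1,4), (3,5)

α = atan 0.15 = 8.53°;  2α = 17.06°
n_0 = (-0.8609, -0.5087)
n_1 = (-0.3480, -0.9375)
n_2 = (+0.3794, -0.9252)
n_3 = (+0.9788, -0.2047)
n_4 = (+0.2940, +0.9558)
n_5 = (-0.8971, +0.4419)
  (0,1): δ = 140.95°  ·
  (0,2): δ = 98.28°  ·
  (0,3): δ = 42.39°  ·
  (0,4): δ = 42.33°  ·
  (0,5): δ = 123.20°  ·
  (1,2): δ = 137.33°  ·
  (1,3): δ = 81.44°  ·
  (1,4): δ = 3.27°  ✓
  (1,5): δ = 84.14°  ·
  (2,3): δ = 124.11°  ·
  (2,4): δ = 39.39°  ·
  (2,5): δ = 41.48°  ·
  (3,4): δ = 95.29°  ·
  (3,5): δ = 14.41°  ✓
  (4,5): δ = 99.13°  ·
antipodal pairs: 2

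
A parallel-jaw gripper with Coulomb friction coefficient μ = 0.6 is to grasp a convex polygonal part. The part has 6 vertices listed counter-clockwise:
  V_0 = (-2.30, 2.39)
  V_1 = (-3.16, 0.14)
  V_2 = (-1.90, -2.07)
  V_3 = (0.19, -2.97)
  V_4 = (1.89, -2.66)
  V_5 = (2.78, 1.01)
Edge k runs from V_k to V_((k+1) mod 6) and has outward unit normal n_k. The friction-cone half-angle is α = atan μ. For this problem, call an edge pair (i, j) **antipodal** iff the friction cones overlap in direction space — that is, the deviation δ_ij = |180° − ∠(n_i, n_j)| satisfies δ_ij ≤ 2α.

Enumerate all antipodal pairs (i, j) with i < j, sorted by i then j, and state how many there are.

α = atan 0.6 = 30.96°;  2α = 61.93°
n_0 = (-0.9341, +0.3570)
n_1 = (-0.8687, -0.4953)
n_2 = (-0.3955, -0.9185)
n_3 = (+0.1794, -0.9838)
n_4 = (+0.9718, -0.2357)
n_5 = (+0.2622, +0.9650)
  (0,1): δ = 129.39°  ·
  (0,2): δ = 92.38°  ·
  (0,3): δ = 58.75°  ✓
  (0,4): δ = 7.29°  ✓
  (0,5): δ = 95.72°  ·
  (1,2): δ = 142.99°  ·
  (1,3): δ = 109.35°  ·
  (1,4): δ = 43.32°  ✓
  (1,5): δ = 45.11°  ✓
  (2,3): δ = 146.37°  ·
  (2,4): δ = 80.33°  ·
  (2,5): δ = 8.10°  ✓
  (3,4): δ = 113.97°  ·
  (3,5): δ = 25.53°  ✓
  (4,5): δ = 91.57°  ·
antipodal pairs: 6

count = 6; pairs: (0,3), (0,4), (1,4), (1,5), (2,5), (3,5)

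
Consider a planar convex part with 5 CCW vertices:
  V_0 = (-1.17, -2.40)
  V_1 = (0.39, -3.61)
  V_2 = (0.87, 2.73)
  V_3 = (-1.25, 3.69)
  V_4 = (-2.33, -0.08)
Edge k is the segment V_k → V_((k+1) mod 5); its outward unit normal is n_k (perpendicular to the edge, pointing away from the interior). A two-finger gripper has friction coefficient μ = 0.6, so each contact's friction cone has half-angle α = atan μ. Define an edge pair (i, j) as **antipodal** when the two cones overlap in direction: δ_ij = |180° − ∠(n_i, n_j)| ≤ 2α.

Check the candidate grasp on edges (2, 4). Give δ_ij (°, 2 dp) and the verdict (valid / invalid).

α = atan 0.6 = 30.96°;  2α = 61.93°
edge 2: e_2 = (-2.12, +0.96);  n_2 = (+0.4125, +0.9110)
edge 4: e_4 = (+1.16, -2.32);  n_4 = (-0.8944, -0.4472)
∠(n_2, n_4) = 140.93°
δ = |180° − 140.93°| = 39.07°
39.07° ≤ 2α = 61.93°  →  valid

δ = 39.07°, valid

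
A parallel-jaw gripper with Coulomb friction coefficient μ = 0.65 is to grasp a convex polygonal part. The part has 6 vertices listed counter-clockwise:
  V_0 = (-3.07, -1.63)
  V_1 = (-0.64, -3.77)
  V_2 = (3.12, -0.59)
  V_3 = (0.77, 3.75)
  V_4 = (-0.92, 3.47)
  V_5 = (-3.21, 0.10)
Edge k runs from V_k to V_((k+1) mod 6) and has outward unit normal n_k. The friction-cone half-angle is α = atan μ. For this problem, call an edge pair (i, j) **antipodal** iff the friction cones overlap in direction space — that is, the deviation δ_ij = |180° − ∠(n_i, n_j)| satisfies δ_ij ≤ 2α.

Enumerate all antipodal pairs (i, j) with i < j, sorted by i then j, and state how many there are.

count = 7; pairs: (0,2), (0,3), (1,3), (1,4), (1,5), (2,4), (2,5)

α = atan 0.65 = 33.02°;  2α = 66.05°
n_0 = (-0.6609, -0.7505)
n_1 = (+0.6458, -0.7635)
n_2 = (+0.8794, +0.4762)
n_3 = (-0.1635, +0.9866)
n_4 = (-0.8271, +0.5620)
n_5 = (-0.9967, -0.0807)
  (0,1): δ = 98.41°  ·
  (0,2): δ = 20.20°  ✓
  (0,3): δ = 50.78°  ✓
  (0,4): δ = 97.17°  ·
  (0,5): δ = 136.00°  ·
  (1,2): δ = 101.79°  ·
  (1,3): δ = 30.82°  ✓
  (1,4): δ = 15.58°  ✓
  (1,5): δ = 54.40°  ✓
  (2,3): δ = 109.03°  ·
  (2,4): δ = 62.63°  ✓
  (2,5): δ = 23.81°  ✓
  (3,4): δ = 133.60°  ·
  (3,5): δ = 94.78°  ·
  (4,5): δ = 141.18°  ·
antipodal pairs: 7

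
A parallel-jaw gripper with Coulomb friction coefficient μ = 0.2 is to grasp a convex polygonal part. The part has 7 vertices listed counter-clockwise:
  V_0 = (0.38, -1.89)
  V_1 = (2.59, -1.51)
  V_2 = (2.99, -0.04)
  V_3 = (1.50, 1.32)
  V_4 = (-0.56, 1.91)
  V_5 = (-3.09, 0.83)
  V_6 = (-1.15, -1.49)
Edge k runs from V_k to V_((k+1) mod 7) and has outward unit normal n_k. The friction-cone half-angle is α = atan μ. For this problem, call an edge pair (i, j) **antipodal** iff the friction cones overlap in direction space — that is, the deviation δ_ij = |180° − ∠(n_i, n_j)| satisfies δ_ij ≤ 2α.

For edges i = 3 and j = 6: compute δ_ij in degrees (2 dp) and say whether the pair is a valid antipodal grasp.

α = atan 0.2 = 11.31°;  2α = 22.62°
edge 3: e_3 = (-2.06, +0.59);  n_3 = (+0.2753, +0.9613)
edge 6: e_6 = (+1.53, -0.40);  n_6 = (-0.2529, -0.9675)
∠(n_3, n_6) = 178.67°
δ = |180° − 178.67°| = 1.33°
1.33° ≤ 2α = 22.62°  →  valid

δ = 1.33°, valid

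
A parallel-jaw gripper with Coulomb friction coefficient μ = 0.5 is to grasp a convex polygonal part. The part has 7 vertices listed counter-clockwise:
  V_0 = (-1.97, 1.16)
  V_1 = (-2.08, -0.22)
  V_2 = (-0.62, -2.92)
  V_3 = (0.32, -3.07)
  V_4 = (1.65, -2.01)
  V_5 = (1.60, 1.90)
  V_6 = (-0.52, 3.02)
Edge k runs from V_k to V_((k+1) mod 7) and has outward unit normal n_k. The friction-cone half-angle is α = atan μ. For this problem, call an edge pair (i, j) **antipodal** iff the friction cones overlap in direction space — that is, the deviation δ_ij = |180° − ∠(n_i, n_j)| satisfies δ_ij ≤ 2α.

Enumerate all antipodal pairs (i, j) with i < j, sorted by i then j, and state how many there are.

count = 7; pairs: (0,3), (0,4), (1,4), (1,5), (2,5), (3,6), (4,6)

α = atan 0.5 = 26.57°;  2α = 53.13°
n_0 = (-0.9968, +0.0795)
n_1 = (-0.8796, -0.4757)
n_2 = (-0.1576, -0.9875)
n_3 = (+0.6233, -0.7820)
n_4 = (+0.9999, +0.0128)
n_5 = (+0.4671, +0.8842)
n_6 = (-0.7887, +0.6148)
  (0,1): δ = 147.04°  ·
  (0,2): δ = 94.51°  ·
  (0,3): δ = 46.89°  ✓
  (0,4): δ = 5.29°  ✓
  (0,5): δ = 66.71°  ·
  (0,6): δ = 146.62°  ·
  (1,2): δ = 127.47°  ·
  (1,3): δ = 79.85°  ·
  (1,4): δ = 27.67°  ✓
  (1,5): δ = 33.75°  ✓
  (1,6): δ = 113.66°  ·
  (2,3): δ = 132.38°  ·
  (2,4): δ = 80.20°  ·
  (2,5): δ = 18.78°  ✓
  (2,6): δ = 61.13°  ·
  (3,4): δ = 127.82°  ·
  (3,5): δ = 66.40°  ·
  (3,6): δ = 13.51°  ✓
  (4,5): δ = 118.58°  ·
  (4,6): δ = 38.67°  ✓
  (5,6): δ = 100.09°  ·
antipodal pairs: 7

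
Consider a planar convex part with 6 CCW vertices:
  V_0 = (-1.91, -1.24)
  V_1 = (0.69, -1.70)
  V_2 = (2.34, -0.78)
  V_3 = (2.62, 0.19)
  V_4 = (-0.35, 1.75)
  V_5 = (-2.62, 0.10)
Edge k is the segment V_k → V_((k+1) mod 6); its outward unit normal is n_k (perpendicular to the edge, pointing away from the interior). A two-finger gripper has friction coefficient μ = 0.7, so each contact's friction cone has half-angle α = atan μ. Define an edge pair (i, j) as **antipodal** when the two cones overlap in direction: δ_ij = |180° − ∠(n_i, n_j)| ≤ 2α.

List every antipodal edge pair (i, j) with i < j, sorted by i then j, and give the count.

count = 7; pairs: (0,3), (0,4), (1,3), (1,4), (2,4), (2,5), (3,5)

α = atan 0.7 = 34.99°;  2α = 69.98°
n_0 = (-0.1742, -0.9847)
n_1 = (+0.4870, -0.8734)
n_2 = (+0.9608, -0.2773)
n_3 = (+0.4650, +0.8853)
n_4 = (-0.5880, +0.8089)
n_5 = (-0.8836, -0.4682)
  (0,1): δ = 140.82°  ·
  (0,2): δ = 96.07°  ·
  (0,3): δ = 17.68°  ✓
  (0,4): δ = 46.05°  ✓
  (0,5): δ = 127.95°  ·
  (1,2): δ = 135.24°  ·
  (1,3): δ = 56.85°  ✓
  (1,4): δ = 6.87°  ✓
  (1,5): δ = 88.77°  ·
  (2,3): δ = 101.61°  ·
  (2,4): δ = 37.89°  ✓
  (2,5): δ = 44.02°  ✓
  (3,4): δ = 116.28°  ·
  (3,5): δ = 34.37°  ✓
  (4,5): δ = 98.10°  ·
antipodal pairs: 7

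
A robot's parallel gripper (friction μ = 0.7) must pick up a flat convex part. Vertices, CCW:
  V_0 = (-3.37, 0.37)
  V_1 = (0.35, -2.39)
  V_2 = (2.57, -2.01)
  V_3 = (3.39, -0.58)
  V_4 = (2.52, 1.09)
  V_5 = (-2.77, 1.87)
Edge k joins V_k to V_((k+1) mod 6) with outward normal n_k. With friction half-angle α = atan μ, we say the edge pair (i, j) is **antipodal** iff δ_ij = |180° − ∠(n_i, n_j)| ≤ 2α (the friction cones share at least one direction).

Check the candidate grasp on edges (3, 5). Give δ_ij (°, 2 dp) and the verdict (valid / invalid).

α = atan 0.7 = 34.99°;  2α = 69.98°
edge 3: e_3 = (-0.87, +1.67);  n_3 = (+0.8869, +0.4620)
edge 5: e_5 = (-0.60, -1.50);  n_5 = (-0.9285, +0.3714)
∠(n_3, n_5) = 130.68°
δ = |180° − 130.68°| = 49.32°
49.32° ≤ 2α = 69.98°  →  valid

δ = 49.32°, valid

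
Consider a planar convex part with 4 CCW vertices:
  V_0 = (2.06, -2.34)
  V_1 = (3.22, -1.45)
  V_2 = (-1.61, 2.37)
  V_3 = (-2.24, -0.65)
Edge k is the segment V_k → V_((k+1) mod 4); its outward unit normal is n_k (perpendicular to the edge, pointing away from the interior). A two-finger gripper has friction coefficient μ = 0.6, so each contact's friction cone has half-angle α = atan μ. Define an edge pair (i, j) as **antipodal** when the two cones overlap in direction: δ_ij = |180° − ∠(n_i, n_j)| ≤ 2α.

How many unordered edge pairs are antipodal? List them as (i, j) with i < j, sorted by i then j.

α = atan 0.6 = 30.96°;  2α = 61.93°
n_0 = (+0.6087, -0.7934)
n_1 = (+0.6203, +0.7843)
n_2 = (-0.9789, +0.2042)
n_3 = (-0.3658, -0.9307)
  (0,1): δ = 75.84°  ·
  (0,2): δ = 40.72°  ✓
  (0,3): δ = 121.05°  ·
  (1,2): δ = 63.44°  ·
  (1,3): δ = 16.88°  ✓
  (2,3): δ = 99.67°  ·
antipodal pairs: 2

count = 2; pairs: (0,2), (1,3)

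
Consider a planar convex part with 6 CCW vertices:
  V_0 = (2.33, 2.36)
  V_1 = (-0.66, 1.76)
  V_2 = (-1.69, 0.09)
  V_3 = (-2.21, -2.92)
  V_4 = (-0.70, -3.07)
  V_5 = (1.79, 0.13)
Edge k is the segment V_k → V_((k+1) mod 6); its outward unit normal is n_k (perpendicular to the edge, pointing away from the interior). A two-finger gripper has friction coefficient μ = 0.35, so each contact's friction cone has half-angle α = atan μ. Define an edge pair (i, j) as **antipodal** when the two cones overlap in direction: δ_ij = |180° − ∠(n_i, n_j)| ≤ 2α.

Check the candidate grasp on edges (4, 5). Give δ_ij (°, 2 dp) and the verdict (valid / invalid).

δ = 155.72°, invalid

α = atan 0.35 = 19.29°;  2α = 38.58°
edge 4: e_4 = (+2.49, +3.20);  n_4 = (+0.7892, -0.6141)
edge 5: e_5 = (+0.54, +2.23);  n_5 = (+0.9719, -0.2354)
∠(n_4, n_5) = 24.28°
δ = |180° − 24.28°| = 155.72°
155.72° > 2α = 38.58°  →  invalid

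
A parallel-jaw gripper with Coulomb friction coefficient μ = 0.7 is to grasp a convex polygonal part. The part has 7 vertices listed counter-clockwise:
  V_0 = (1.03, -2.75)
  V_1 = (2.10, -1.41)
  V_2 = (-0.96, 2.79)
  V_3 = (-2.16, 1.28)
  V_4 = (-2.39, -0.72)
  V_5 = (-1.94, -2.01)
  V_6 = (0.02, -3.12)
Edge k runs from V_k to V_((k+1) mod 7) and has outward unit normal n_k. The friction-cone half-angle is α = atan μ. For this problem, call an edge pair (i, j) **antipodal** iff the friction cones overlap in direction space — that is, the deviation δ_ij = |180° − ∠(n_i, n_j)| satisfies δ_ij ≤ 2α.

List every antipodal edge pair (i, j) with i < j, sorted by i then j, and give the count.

count = 8; pairs: (0,2), (0,3), (0,4), (1,3), (1,4), (1,5), (2,6), (3,6)

α = atan 0.7 = 34.99°;  2α = 69.98°
n_0 = (+0.7814, -0.6240)
n_1 = (+0.8082, +0.5889)
n_2 = (-0.7829, +0.6222)
n_3 = (-0.9935, +0.1142)
n_4 = (-0.9442, -0.3294)
n_5 = (-0.4928, -0.8701)
n_6 = (+0.3440, -0.9390)
  (0,1): δ = 105.32°  ·
  (0,2): δ = 0.13°  ✓
  (0,3): δ = 32.05°  ✓
  (0,4): δ = 57.84°  ✓
  (0,5): δ = 99.08°  ·
  (0,6): δ = 148.73°  ·
  (1,2): δ = 74.55°  ·
  (1,3): δ = 42.64°  ✓
  (1,4): δ = 16.85°  ✓
  (1,5): δ = 24.40°  ✓
  (1,6): δ = 74.04°  ·
  (2,3): δ = 148.09°  ·
  (2,4): δ = 122.30°  ·
  (2,5): δ = 81.05°  ·
  (2,6): δ = 31.41°  ✓
  (3,4): δ = 154.21°  ·
  (3,5): δ = 112.96°  ·
  (3,6): δ = 63.32°  ✓
  (4,5): δ = 138.75°  ·
  (4,6): δ = 89.11°  ·
  (5,6): δ = 130.36°  ·
antipodal pairs: 8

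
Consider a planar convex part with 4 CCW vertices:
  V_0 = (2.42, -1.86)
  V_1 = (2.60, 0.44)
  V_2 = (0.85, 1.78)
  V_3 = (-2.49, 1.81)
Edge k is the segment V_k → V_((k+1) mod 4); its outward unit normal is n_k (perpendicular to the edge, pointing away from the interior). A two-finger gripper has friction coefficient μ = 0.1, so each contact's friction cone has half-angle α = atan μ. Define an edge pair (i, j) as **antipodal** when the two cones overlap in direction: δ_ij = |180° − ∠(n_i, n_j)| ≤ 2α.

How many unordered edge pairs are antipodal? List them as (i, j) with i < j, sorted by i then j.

count = 1; pairs: (1,3)

α = atan 0.1 = 5.71°;  2α = 11.42°
n_0 = (+0.9970, -0.0780)
n_1 = (+0.6080, +0.7940)
n_2 = (+0.0090, +1.0000)
n_3 = (-0.5987, -0.8010)
  (0,1): δ = 122.97°  ·
  (0,2): δ = 86.04°  ·
  (0,3): δ = 57.70°  ·
  (1,2): δ = 143.07°  ·
  (1,3): δ = 0.67°  ✓
  (2,3): δ = 36.26°  ·
antipodal pairs: 1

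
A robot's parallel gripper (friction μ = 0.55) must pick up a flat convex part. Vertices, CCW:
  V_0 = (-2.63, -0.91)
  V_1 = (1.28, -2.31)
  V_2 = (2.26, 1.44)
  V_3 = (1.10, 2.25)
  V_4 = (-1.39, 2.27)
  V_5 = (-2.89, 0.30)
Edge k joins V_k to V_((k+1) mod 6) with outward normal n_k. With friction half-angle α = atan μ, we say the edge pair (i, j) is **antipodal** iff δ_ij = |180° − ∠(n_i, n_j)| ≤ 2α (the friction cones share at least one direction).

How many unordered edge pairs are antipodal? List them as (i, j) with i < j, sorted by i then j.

α = atan 0.55 = 28.81°;  2α = 57.62°
n_0 = (-0.3371, -0.9415)
n_1 = (+0.9675, -0.2528)
n_2 = (+0.5725, +0.8199)
n_3 = (+0.0080, +1.0000)
n_4 = (-0.7956, +0.6058)
n_5 = (-0.9777, -0.2101)
  (0,1): δ = 84.95°  ·
  (0,2): δ = 15.23°  ✓
  (0,3): δ = 19.24°  ✓
  (0,4): δ = 72.41°  ·
  (0,5): δ = 121.83°  ·
  (1,2): δ = 110.28°  ·
  (1,3): δ = 75.81°  ·
  (1,4): δ = 22.64°  ✓
  (1,5): δ = 26.77°  ✓
  (2,3): δ = 145.53°  ·
  (2,4): δ = 92.36°  ·
  (2,5): δ = 42.95°  ✓
  (3,4): δ = 126.83°  ·
  (3,5): δ = 77.41°  ·
  (4,5): δ = 130.59°  ·
antipodal pairs: 5

count = 5; pairs: (0,2), (0,3), (1,4), (1,5), (2,5)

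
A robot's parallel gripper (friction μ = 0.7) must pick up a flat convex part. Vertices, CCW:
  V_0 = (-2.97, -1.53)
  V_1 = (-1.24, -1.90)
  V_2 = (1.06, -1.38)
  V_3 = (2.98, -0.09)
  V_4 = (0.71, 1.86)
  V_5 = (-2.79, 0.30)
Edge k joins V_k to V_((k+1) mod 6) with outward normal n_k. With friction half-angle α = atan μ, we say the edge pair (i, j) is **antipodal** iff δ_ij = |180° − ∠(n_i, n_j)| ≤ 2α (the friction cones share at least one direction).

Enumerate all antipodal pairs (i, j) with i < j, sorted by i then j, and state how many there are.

count = 7; pairs: (0,3), (0,4), (1,3), (1,4), (2,4), (2,5), (3,5)

α = atan 0.7 = 34.99°;  2α = 69.98°
n_0 = (-0.2091, -0.9779)
n_1 = (+0.2205, -0.9754)
n_2 = (+0.5577, -0.8300)
n_3 = (+0.6516, +0.7585)
n_4 = (-0.4071, +0.9134)
n_5 = (-0.9952, +0.0979)
  (0,1): δ = 155.19°  ·
  (0,2): δ = 134.03°  ·
  (0,3): δ = 28.59°  ✓
  (0,4): δ = 36.10°  ✓
  (0,5): δ = 96.45°  ·
  (1,2): δ = 158.84°  ·
  (1,3): δ = 53.40°  ✓
  (1,4): δ = 11.28°  ✓
  (1,5): δ = 71.64°  ·
  (2,3): δ = 74.56°  ·
  (2,4): δ = 9.87°  ✓
  (2,5): δ = 50.49°  ✓
  (3,4): δ = 115.31°  ·
  (3,5): δ = 54.95°  ✓
  (4,5): δ = 119.64°  ·
antipodal pairs: 7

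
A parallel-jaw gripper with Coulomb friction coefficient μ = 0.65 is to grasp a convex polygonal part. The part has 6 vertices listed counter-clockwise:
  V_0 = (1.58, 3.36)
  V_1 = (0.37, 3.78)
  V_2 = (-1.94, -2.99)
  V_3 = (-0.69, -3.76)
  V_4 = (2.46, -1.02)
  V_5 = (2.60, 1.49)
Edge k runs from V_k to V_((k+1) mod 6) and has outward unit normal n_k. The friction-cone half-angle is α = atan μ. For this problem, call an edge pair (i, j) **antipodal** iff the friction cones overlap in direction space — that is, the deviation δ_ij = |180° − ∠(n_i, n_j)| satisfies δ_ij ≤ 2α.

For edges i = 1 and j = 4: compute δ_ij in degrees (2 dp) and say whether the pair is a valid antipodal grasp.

δ = 15.65°, valid

α = atan 0.65 = 33.02°;  2α = 66.05°
edge 1: e_1 = (-2.31, -6.77);  n_1 = (-0.9464, +0.3229)
edge 4: e_4 = (+0.14, +2.51);  n_4 = (+0.9984, -0.0557)
∠(n_1, n_4) = 164.35°
δ = |180° − 164.35°| = 15.65°
15.65° ≤ 2α = 66.05°  →  valid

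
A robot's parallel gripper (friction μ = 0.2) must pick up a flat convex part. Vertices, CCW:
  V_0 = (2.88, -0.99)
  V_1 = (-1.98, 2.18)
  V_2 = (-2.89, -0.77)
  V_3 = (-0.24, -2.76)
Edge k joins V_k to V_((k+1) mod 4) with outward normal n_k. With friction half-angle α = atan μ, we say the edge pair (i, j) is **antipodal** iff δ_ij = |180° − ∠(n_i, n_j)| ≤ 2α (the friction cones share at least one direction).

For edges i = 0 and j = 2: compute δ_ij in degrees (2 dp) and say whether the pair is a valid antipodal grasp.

δ = 3.79°, valid

α = atan 0.2 = 11.31°;  2α = 22.62°
edge 0: e_0 = (-4.86, +3.17);  n_0 = (+0.5463, +0.8376)
edge 2: e_2 = (+2.65, -1.99);  n_2 = (-0.6005, -0.7996)
∠(n_0, n_2) = 176.21°
δ = |180° − 176.21°| = 3.79°
3.79° ≤ 2α = 22.62°  →  valid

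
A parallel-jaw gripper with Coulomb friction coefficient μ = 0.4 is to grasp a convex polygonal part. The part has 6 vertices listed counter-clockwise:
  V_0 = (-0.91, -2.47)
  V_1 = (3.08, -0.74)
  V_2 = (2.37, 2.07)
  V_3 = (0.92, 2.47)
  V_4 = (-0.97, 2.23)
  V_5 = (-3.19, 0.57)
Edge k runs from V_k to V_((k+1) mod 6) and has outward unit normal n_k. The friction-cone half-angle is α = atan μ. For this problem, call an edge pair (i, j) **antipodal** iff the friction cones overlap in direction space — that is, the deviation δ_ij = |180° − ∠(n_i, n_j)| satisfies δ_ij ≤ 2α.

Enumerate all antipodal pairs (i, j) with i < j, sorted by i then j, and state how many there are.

α = atan 0.4 = 21.80°;  2α = 43.60°
n_0 = (+0.3978, -0.9175)
n_1 = (+0.9695, +0.2450)
n_2 = (+0.2659, +0.9640)
n_3 = (-0.1260, +0.9920)
n_4 = (-0.5988, +0.8009)
n_5 = (-0.8000, -0.6000)
  (0,1): δ = 99.26°  ·
  (0,2): δ = 38.86°  ✓
  (0,3): δ = 16.20°  ✓
  (0,4): δ = 13.35°  ✓
  (0,5): δ = 103.43°  ·
  (1,2): δ = 119.60°  ·
  (1,3): δ = 96.94°  ·
  (1,4): δ = 67.39°  ·
  (1,5): δ = 22.69°  ✓
  (2,3): δ = 157.34°  ·
  (2,4): δ = 127.79°  ·
  (2,5): δ = 37.71°  ✓
  (3,4): δ = 150.45°  ·
  (3,5): δ = 60.37°  ·
  (4,5): δ = 89.92°  ·
antipodal pairs: 5

count = 5; pairs: (0,2), (0,3), (0,4), (1,5), (2,5)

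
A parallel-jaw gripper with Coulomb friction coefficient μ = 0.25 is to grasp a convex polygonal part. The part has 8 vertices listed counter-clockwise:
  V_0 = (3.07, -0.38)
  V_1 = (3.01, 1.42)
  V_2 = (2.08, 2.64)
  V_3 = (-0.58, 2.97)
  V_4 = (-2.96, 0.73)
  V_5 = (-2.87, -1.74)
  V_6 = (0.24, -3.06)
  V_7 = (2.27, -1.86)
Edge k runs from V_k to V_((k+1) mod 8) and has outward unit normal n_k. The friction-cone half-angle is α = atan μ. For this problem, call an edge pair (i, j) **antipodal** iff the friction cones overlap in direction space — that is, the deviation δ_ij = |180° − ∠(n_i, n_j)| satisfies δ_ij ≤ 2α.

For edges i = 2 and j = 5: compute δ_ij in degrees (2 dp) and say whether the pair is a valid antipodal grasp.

δ = 15.93°, valid

α = atan 0.25 = 14.04°;  2α = 28.07°
edge 2: e_2 = (-2.66, +0.33);  n_2 = (+0.1231, +0.9924)
edge 5: e_5 = (+3.11, -1.32);  n_5 = (-0.3907, -0.9205)
∠(n_2, n_5) = 164.07°
δ = |180° − 164.07°| = 15.93°
15.93° ≤ 2α = 28.07°  →  valid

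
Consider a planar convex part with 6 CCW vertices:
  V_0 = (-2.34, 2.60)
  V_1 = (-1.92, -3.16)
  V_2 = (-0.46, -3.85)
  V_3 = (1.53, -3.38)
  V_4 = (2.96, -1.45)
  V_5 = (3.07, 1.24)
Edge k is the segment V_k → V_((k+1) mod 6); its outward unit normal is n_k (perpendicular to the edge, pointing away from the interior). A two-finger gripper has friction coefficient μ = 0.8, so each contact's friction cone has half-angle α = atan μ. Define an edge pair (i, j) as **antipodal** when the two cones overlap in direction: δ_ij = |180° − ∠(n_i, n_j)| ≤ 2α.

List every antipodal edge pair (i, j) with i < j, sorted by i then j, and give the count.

α = atan 0.8 = 38.66°;  2α = 77.32°
n_0 = (-0.9974, -0.0727)
n_1 = (-0.4273, -0.9041)
n_2 = (+0.2299, -0.9732)
n_3 = (+0.8035, -0.5953)
n_4 = (+0.9992, -0.0409)
n_5 = (+0.2438, +0.9698)
  (0,1): δ = 119.47°  ·
  (0,2): δ = 80.88°  ·
  (0,3): δ = 40.71°  ✓
  (0,4): δ = 6.51°  ✓
  (0,5): δ = 71.72°  ✓
  (1,2): δ = 141.42°  ·
  (1,3): δ = 101.24°  ·
  (1,4): δ = 67.05°  ✓
  (1,5): δ = 11.18°  ✓
  (2,3): δ = 139.82°  ·
  (2,4): δ = 105.63°  ·
  (2,5): δ = 27.40°  ✓
  (3,4): δ = 145.81°  ·
  (3,5): δ = 67.58°  ✓
  (4,5): δ = 101.77°  ·
antipodal pairs: 7

count = 7; pairs: (0,3), (0,4), (0,5), (1,4), (1,5), (2,5), (3,5)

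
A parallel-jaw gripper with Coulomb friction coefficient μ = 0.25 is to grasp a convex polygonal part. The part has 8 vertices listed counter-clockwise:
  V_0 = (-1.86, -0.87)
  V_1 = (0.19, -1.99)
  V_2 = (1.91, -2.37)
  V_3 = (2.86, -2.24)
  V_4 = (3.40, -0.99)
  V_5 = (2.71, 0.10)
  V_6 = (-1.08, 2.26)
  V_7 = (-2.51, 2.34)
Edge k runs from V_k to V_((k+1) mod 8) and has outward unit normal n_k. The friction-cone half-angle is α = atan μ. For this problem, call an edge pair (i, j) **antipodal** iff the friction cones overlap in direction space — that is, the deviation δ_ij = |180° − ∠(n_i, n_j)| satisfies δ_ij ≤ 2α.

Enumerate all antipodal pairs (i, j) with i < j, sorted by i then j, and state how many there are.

count = 6; pairs: (0,5), (0,6), (1,5), (1,6), (2,6), (4,7)

α = atan 0.25 = 14.04°;  2α = 28.07°
n_0 = (-0.4795, -0.8776)
n_1 = (-0.2157, -0.9765)
n_2 = (+0.1356, -0.9908)
n_3 = (+0.9180, -0.3966)
n_4 = (+0.8449, +0.5349)
n_5 = (+0.4952, +0.8688)
n_6 = (+0.0559, +0.9984)
n_7 = (-0.9801, -0.1985)
  (0,1): δ = 163.81°  ·
  (0,2): δ = 143.56°  ·
  (0,3): δ = 84.71°  ·
  (0,4): δ = 29.02°  ·
  (0,5): δ = 1.03°  ✓
  (0,6): δ = 25.45°  ✓
  (0,7): δ = 130.10°  ·
  (1,2): δ = 159.75°  ·
  (1,3): δ = 100.91°  ·
  (1,4): δ = 45.21°  ·
  (1,5): δ = 17.22°  ✓
  (1,6): δ = 9.26°  ✓
  (1,7): δ = 113.91°  ·
  (2,3): δ = 121.16°  ·
  (2,4): δ = 65.46°  ·
  (2,5): δ = 37.47°  ·
  (2,6): δ = 10.99°  ✓
  (2,7): δ = 93.66°  ·
  (3,4): δ = 124.30°  ·
  (3,5): δ = 96.32°  ·
  (3,6): δ = 69.84°  ·
  (3,7): δ = 34.81°  ·
  (4,5): δ = 152.01°  ·
  (4,6): δ = 125.54°  ·
  (4,7): δ = 20.89°  ✓
  (5,6): δ = 153.52°  ·
  (5,7): δ = 48.87°  ·
  (6,7): δ = 75.35°  ·
antipodal pairs: 6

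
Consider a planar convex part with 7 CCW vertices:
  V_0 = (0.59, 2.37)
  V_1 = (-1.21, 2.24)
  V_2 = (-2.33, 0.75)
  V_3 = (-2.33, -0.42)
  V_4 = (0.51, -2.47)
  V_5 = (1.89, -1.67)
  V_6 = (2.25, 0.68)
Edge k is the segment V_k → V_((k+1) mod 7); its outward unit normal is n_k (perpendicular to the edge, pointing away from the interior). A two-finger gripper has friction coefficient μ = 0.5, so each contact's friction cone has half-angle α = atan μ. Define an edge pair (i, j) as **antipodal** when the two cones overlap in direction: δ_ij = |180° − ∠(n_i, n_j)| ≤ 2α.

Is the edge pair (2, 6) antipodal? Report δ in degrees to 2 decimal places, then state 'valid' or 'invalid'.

α = atan 0.5 = 26.57°;  2α = 53.13°
edge 2: e_2 = (+0.00, -1.17);  n_2 = (-1.0000, -0.0000)
edge 6: e_6 = (-1.66, +1.69);  n_6 = (+0.7134, +0.7007)
∠(n_2, n_6) = 135.51°
δ = |180° − 135.51°| = 44.49°
44.49° ≤ 2α = 53.13°  →  valid

δ = 44.49°, valid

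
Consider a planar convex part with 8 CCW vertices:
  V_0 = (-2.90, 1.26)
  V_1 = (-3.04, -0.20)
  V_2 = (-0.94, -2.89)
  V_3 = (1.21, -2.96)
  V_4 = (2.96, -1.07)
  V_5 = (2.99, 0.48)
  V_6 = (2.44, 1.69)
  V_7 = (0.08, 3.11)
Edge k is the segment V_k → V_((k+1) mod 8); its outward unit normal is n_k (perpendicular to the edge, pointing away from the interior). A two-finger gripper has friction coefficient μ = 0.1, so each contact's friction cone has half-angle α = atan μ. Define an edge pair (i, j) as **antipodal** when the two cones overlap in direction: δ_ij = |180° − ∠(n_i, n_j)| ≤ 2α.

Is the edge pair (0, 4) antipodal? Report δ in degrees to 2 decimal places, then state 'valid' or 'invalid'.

δ = 4.37°, valid

α = atan 0.1 = 5.71°;  2α = 11.42°
edge 0: e_0 = (-0.14, -1.46);  n_0 = (-0.9954, +0.0955)
edge 4: e_4 = (+0.03, +1.55);  n_4 = (+0.9998, -0.0194)
∠(n_0, n_4) = 175.63°
δ = |180° − 175.63°| = 4.37°
4.37° ≤ 2α = 11.42°  →  valid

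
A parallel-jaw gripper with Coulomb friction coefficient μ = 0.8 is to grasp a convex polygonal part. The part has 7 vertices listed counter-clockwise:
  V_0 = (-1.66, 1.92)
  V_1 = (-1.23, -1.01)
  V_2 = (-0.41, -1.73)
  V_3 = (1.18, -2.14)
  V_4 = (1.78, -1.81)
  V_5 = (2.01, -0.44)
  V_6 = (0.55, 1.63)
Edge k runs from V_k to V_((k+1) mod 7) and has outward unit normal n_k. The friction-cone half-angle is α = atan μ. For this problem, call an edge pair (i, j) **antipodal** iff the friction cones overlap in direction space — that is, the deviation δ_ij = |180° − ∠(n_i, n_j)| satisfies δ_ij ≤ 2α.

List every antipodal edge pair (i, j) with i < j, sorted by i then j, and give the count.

α = atan 0.8 = 38.66°;  2α = 77.32°
n_0 = (-0.9894, -0.1452)
n_1 = (-0.6598, -0.7514)
n_2 = (-0.2497, -0.9683)
n_3 = (+0.4819, -0.8762)
n_4 = (+0.9862, -0.1656)
n_5 = (+0.8172, +0.5764)
n_6 = (+0.1301, +0.9915)
  (0,1): δ = 139.63°  ·
  (0,2): δ = 112.81°  ·
  (0,3): δ = 69.54°  ✓
  (0,4): δ = 17.88°  ✓
  (0,5): δ = 26.85°  ✓
  (0,6): δ = 74.18°  ✓
  (1,2): δ = 153.17°  ·
  (1,3): δ = 109.90°  ·
  (1,4): δ = 58.25°  ✓
  (1,5): δ = 13.52°  ✓
  (1,6): δ = 33.81°  ✓
  (2,3): δ = 136.73°  ·
  (2,4): δ = 85.07°  ·
  (2,5): δ = 40.34°  ✓
  (2,6): δ = 6.98°  ✓
  (3,4): δ = 128.34°  ·
  (3,5): δ = 83.61°  ·
  (3,6): δ = 36.29°  ✓
  (4,5): δ = 135.27°  ·
  (4,6): δ = 87.95°  ·
  (5,6): δ = 132.67°  ·
antipodal pairs: 10

count = 10; pairs: (0,3), (0,4), (0,5), (0,6), (1,4), (1,5), (1,6), (2,5), (2,6), (3,6)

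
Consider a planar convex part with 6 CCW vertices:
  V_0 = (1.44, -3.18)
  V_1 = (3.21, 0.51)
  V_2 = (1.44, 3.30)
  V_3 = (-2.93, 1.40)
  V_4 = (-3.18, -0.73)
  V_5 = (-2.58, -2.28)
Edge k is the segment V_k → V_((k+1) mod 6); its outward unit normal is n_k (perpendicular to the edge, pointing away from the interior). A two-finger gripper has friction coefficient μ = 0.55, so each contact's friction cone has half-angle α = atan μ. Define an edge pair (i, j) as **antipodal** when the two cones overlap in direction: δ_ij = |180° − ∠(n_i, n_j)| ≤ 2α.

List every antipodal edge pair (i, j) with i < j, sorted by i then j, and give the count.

count = 7; pairs: (0,2), (0,3), (0,4), (1,3), (1,4), (1,5), (2,5)

α = atan 0.55 = 28.81°;  2α = 57.62°
n_0 = (+0.9016, -0.4325)
n_1 = (+0.8444, +0.5357)
n_2 = (-0.3987, +0.9171)
n_3 = (-0.9932, +0.1166)
n_4 = (-0.9326, -0.3610)
n_5 = (-0.2185, -0.9758)
  (0,1): δ = 121.98°  ·
  (0,2): δ = 40.88°  ✓
  (0,3): δ = 18.93°  ✓
  (0,4): δ = 46.79°  ✓
  (0,5): δ = 103.01°  ·
  (1,2): δ = 98.89°  ·
  (1,3): δ = 39.09°  ✓
  (1,4): δ = 11.23°  ✓
  (1,5): δ = 44.99°  ✓
  (2,3): δ = 120.19°  ·
  (2,4): δ = 92.34°  ·
  (2,5): δ = 36.12°  ✓
  (3,4): δ = 152.14°  ·
  (3,5): δ = 95.93°  ·
  (4,5): δ = 123.78°  ·
antipodal pairs: 7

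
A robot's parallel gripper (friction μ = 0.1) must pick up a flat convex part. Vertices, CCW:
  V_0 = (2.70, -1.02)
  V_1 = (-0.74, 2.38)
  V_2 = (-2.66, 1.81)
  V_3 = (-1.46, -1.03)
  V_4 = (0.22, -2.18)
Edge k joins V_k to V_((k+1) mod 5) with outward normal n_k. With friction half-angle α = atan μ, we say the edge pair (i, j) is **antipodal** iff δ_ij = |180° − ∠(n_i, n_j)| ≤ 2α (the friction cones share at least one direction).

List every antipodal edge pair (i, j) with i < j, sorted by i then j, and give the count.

count = 2; pairs: (0,3), (1,4)

α = atan 0.1 = 5.71°;  2α = 11.42°
n_0 = (+0.7030, +0.7112)
n_1 = (-0.2846, +0.9586)
n_2 = (-0.9211, -0.3892)
n_3 = (-0.5649, -0.8252)
n_4 = (+0.4237, -0.9058)
  (0,1): δ = 118.80°  ·
  (0,2): δ = 22.43°  ·
  (0,3): δ = 10.27°  ✓
  (0,4): δ = 69.73°  ·
  (1,2): δ = 83.63°  ·
  (1,3): δ = 50.93°  ·
  (1,4): δ = 8.53°  ✓
  (2,3): δ = 147.30°  ·
  (2,4): δ = 87.84°  ·
  (3,4): δ = 120.54°  ·
antipodal pairs: 2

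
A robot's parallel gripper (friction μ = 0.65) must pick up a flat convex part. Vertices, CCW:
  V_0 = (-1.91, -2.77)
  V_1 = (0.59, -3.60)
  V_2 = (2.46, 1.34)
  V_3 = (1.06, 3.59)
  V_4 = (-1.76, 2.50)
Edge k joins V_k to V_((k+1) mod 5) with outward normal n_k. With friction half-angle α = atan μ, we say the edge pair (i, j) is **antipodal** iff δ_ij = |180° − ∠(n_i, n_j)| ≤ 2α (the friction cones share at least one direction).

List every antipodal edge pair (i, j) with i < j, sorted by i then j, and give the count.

count = 5; pairs: (0,2), (0,3), (1,3), (1,4), (2,4)

α = atan 0.65 = 33.02°;  2α = 66.05°
n_0 = (-0.3151, -0.9491)
n_1 = (+0.9352, -0.3540)
n_2 = (+0.8491, +0.5283)
n_3 = (-0.3605, +0.9327)
n_4 = (-0.9996, +0.0285)
  (0,1): δ = 92.37°  ·
  (0,2): δ = 39.74°  ✓
  (0,3): δ = 39.50°  ✓
  (0,4): δ = 106.74°  ·
  (1,2): δ = 127.38°  ·
  (1,3): δ = 48.13°  ✓
  (1,4): δ = 19.10°  ✓
  (2,3): δ = 100.76°  ·
  (2,4): δ = 33.52°  ✓
  (3,4): δ = 112.76°  ·
antipodal pairs: 5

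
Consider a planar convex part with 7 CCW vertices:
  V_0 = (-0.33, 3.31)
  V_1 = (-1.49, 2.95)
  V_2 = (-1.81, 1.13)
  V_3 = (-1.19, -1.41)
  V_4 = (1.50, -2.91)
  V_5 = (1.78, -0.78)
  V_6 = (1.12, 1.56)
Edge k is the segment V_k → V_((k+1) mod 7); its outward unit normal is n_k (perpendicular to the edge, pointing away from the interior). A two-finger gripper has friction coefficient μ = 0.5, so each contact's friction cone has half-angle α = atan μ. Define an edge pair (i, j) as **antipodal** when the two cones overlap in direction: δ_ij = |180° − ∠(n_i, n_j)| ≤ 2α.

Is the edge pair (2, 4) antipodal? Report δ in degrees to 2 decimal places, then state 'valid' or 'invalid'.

δ = 21.21°, valid

α = atan 0.5 = 26.57°;  2α = 53.13°
edge 2: e_2 = (+0.62, -2.54);  n_2 = (-0.9715, -0.2371)
edge 4: e_4 = (+0.28, +2.13);  n_4 = (+0.9915, -0.1303)
∠(n_2, n_4) = 158.79°
δ = |180° − 158.79°| = 21.21°
21.21° ≤ 2α = 53.13°  →  valid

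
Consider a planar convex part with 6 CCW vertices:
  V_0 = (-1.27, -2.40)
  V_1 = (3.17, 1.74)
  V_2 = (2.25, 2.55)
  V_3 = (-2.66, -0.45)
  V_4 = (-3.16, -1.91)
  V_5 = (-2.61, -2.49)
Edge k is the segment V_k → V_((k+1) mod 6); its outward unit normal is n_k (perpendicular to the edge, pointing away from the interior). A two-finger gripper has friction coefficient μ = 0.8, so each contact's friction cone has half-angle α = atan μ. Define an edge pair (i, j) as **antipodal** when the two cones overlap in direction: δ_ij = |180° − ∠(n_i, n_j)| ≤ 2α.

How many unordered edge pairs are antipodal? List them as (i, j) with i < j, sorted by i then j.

α = atan 0.8 = 38.66°;  2α = 77.32°
n_0 = (+0.6820, -0.7314)
n_1 = (+0.6608, +0.7506)
n_2 = (-0.5214, +0.8533)
n_3 = (-0.9461, +0.3240)
n_4 = (-0.7256, -0.6881)
n_5 = (+0.0670, -0.9978)
  (0,1): δ = 84.36°  ·
  (0,2): δ = 11.57°  ✓
  (0,3): δ = 28.10°  ✓
  (0,4): δ = 90.48°  ·
  (0,5): δ = 140.84°  ·
  (1,2): δ = 107.21°  ·
  (1,3): δ = 67.54°  ✓
  (1,4): δ = 5.16°  ✓
  (1,5): δ = 45.20°  ✓
  (2,3): δ = 140.33°  ·
  (2,4): δ = 77.95°  ·
  (2,5): δ = 27.58°  ✓
  (3,4): δ = 117.62°  ·
  (3,5): δ = 67.25°  ✓
  (4,5): δ = 129.64°  ·
antipodal pairs: 7

count = 7; pairs: (0,2), (0,3), (1,3), (1,4), (1,5), (2,5), (3,5)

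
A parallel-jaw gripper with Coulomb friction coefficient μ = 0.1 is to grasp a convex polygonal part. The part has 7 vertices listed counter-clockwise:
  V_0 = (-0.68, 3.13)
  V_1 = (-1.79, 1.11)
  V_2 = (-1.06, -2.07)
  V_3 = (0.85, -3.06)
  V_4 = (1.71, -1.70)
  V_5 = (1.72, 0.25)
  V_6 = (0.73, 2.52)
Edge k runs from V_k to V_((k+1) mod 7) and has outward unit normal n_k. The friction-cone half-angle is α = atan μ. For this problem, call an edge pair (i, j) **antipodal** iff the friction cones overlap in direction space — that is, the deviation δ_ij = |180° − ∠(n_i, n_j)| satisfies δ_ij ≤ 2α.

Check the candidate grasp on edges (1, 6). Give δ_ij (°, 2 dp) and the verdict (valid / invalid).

δ = 53.68°, invalid

α = atan 0.1 = 5.71°;  2α = 11.42°
edge 1: e_1 = (+0.73, -3.18);  n_1 = (-0.9746, -0.2237)
edge 6: e_6 = (-1.41, +0.61);  n_6 = (+0.3971, +0.9178)
∠(n_1, n_6) = 126.32°
δ = |180° − 126.32°| = 53.68°
53.68° > 2α = 11.42°  →  invalid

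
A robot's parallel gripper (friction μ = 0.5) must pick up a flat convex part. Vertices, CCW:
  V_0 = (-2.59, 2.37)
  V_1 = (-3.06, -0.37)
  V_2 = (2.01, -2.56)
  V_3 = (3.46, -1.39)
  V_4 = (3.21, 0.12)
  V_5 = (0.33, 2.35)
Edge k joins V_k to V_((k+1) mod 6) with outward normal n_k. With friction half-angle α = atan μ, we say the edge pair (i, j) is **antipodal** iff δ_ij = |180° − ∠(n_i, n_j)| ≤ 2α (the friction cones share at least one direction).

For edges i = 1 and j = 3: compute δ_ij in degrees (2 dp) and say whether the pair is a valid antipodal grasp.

δ = 57.24°, invalid

α = atan 0.5 = 26.57°;  2α = 53.13°
edge 1: e_1 = (+5.07, -2.19);  n_1 = (-0.3965, -0.9180)
edge 3: e_3 = (-0.25, +1.51);  n_3 = (+0.9866, +0.1633)
∠(n_1, n_3) = 122.76°
δ = |180° − 122.76°| = 57.24°
57.24° > 2α = 53.13°  →  invalid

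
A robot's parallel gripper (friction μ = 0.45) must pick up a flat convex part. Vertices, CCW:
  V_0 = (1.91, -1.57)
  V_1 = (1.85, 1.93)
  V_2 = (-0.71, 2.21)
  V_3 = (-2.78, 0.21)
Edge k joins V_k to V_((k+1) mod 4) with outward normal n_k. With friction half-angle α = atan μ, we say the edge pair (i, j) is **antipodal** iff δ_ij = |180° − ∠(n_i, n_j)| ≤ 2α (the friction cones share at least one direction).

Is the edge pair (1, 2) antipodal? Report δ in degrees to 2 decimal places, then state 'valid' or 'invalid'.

δ = 129.74°, invalid

α = atan 0.45 = 24.23°;  2α = 48.46°
edge 1: e_1 = (-2.56, +0.28);  n_1 = (+0.1087, +0.9941)
edge 2: e_2 = (-2.07, -2.00);  n_2 = (-0.6948, +0.7192)
∠(n_1, n_2) = 50.26°
δ = |180° − 50.26°| = 129.74°
129.74° > 2α = 48.46°  →  invalid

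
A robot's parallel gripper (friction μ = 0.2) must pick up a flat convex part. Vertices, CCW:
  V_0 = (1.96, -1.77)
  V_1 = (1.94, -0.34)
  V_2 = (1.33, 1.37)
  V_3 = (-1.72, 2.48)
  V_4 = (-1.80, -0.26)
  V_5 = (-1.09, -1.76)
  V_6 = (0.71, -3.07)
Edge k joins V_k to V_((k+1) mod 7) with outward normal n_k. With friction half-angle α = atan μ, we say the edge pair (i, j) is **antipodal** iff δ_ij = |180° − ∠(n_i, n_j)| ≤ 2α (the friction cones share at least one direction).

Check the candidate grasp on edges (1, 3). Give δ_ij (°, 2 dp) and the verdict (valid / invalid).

δ = 21.30°, valid

α = atan 0.2 = 11.31°;  2α = 22.62°
edge 1: e_1 = (-0.61, +1.71);  n_1 = (+0.9419, +0.3360)
edge 3: e_3 = (-0.08, -2.74);  n_3 = (-0.9996, +0.0292)
∠(n_1, n_3) = 158.70°
δ = |180° − 158.70°| = 21.30°
21.30° ≤ 2α = 22.62°  →  valid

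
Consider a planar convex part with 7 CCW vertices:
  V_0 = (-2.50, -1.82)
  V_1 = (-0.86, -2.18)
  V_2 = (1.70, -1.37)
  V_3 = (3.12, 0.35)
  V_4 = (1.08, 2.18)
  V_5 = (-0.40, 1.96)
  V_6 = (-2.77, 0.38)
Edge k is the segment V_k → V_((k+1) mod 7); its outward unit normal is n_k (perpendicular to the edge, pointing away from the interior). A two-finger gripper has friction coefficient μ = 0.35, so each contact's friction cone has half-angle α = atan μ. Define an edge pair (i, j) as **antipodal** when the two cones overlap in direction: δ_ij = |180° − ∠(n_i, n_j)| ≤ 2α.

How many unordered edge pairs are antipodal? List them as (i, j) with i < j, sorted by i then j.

α = atan 0.35 = 19.29°;  2α = 38.58°
n_0 = (-0.2144, -0.9767)
n_1 = (+0.3017, -0.9534)
n_2 = (+0.7712, -0.6366)
n_3 = (+0.6678, +0.7444)
n_4 = (-0.1470, +0.9891)
n_5 = (-0.5547, +0.8321)
n_6 = (-0.9926, -0.1218)
  (0,1): δ = 150.06°  ·
  (0,2): δ = 117.16°  ·
  (0,3): δ = 29.51°  ✓
  (0,4): δ = 20.84°  ✓
  (0,5): δ = 46.07°  ·
  (0,6): δ = 109.38°  ·
  (1,2): δ = 147.10°  ·
  (1,3): δ = 59.45°  ·
  (1,4): δ = 9.10°  ✓
  (1,5): δ = 16.13°  ✓
  (1,6): δ = 79.44°  ·
  (2,3): δ = 92.35°  ·
  (2,4): δ = 42.00°  ·
  (2,5): δ = 16.77°  ✓
  (2,6): δ = 46.54°  ·
  (3,4): δ = 129.65°  ·
  (3,5): δ = 104.42°  ·
  (3,6): δ = 41.11°  ·
  (4,5): δ = 154.76°  ·
  (4,6): δ = 91.46°  ·
  (5,6): δ = 116.69°  ·
antipodal pairs: 5

count = 5; pairs: (0,3), (0,4), (1,4), (1,5), (2,5)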